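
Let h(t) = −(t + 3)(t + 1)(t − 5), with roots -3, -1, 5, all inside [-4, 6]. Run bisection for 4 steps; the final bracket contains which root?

t = 1 gives h = 32, positive; keep [1, 6]
t = 3.5 gives h = 43.875, positive; keep [3.5, 6]
t = 4.75 gives h = 11.140625, positive; keep [4.75, 6]
t = 5.375 gives h = -20.0215, negative; keep [4.75, 5.375]

5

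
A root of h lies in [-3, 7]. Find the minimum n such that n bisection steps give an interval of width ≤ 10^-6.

24

Width after n steps is 10/2^n. Need 2^n ≥ 10/10^-6 = 10000000.
2^23 = 8388608 < 10000000 ≤ 2^24 = 16777216, so n = 24.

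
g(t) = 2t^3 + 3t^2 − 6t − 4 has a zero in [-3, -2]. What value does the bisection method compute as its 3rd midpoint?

midpoint -2.5: g = -1.5 < 0 → [-2.5, -2]
midpoint -2.25: g = 1.90625 > 0 → [-2.5, -2.25]
midpoint -2.375: g = 0.378906 > 0 → [-2.5, -2.375]

-2.375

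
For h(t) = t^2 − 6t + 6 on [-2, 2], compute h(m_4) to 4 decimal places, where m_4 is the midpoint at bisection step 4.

m = 0, h(m) = 6 (+); new bracket [0, 2]
m = 1, h(m) = 1 (+); new bracket [1, 2]
m = 1.5, h(m) = -0.75 (−); new bracket [1, 1.5]
m = 1.25, h(m) = 0.0625 (+); new bracket [1.25, 1.5]

0.0625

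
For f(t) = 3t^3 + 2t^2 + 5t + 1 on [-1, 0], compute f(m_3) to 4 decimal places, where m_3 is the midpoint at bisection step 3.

0.4004

f(-0.5) = -1.375 < 0, so the root lies in [-0.5, 0]
f(-0.25) = -0.171875 < 0, so the root lies in [-0.25, 0]
f(-0.125) = 0.400391 > 0, so the root lies in [-0.25, -0.125]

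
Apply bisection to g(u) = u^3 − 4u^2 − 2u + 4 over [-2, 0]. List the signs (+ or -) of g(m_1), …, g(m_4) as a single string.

g(-1) = 1 > 0, so the root lies in [-2, -1]
g(-1.5) = -5.375 < 0, so the root lies in [-1.5, -1]
g(-1.25) = -1.703125 < 0, so the root lies in [-1.25, -1]
g(-1.125) = -0.2363 < 0, so the root lies in [-1.125, -1]

+---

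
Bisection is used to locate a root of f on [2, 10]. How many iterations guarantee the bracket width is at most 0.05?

8

Width after n steps is 8/2^n. Need 2^n ≥ 8/0.05 = 160.
2^7 = 128 < 160 ≤ 2^8 = 256, so n = 8.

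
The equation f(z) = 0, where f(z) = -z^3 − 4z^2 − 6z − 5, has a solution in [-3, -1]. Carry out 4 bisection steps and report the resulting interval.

midpoint -2: f = -1 < 0 → [-3, -2]
midpoint -2.5: f = 0.625 > 0 → [-2.5, -2]
midpoint -2.25: f = -0.359375 < 0 → [-2.5, -2.25]
midpoint -2.375: f = 0.084 > 0 → [-2.375, -2.25]

[-2.375, -2.25]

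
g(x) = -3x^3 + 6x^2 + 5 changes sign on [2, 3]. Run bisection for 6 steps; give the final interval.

[2.296875, 2.3125]

midpoint 2.5: g = -4.375 < 0 → [2, 2.5]
midpoint 2.25: g = 1.203125 > 0 → [2.25, 2.5]
midpoint 2.375: g = -1.345703 < 0 → [2.25, 2.375]
midpoint 2.3125: g = -0.0134 < 0 → [2.25, 2.3125]
midpoint 2.28125: g = 0.609 > 0 → [2.28125, 2.3125]
midpoint 2.296875: g = 0.3014 > 0 → [2.296875, 2.3125]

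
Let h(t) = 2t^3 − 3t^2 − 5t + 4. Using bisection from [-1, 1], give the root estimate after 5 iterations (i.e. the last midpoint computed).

0.6875

t = 0 gives h = 4, positive; keep [0, 1]
t = 0.5 gives h = 1, positive; keep [0.5, 1]
t = 0.75 gives h = -0.59375, negative; keep [0.5, 0.75]
t = 0.625 gives h = 0.1914, positive; keep [0.625, 0.75]
t = 0.6875 gives h = -0.2056, negative; keep [0.625, 0.6875]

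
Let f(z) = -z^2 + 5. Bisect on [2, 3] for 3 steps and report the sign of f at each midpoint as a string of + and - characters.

--+

midpoint 2.5: f = -1.25 < 0 → [2, 2.5]
midpoint 2.25: f = -0.0625 < 0 → [2, 2.25]
midpoint 2.125: f = 0.484375 > 0 → [2.125, 2.25]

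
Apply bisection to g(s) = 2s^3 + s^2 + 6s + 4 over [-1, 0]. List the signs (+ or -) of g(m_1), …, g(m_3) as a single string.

+-+

g(-0.5) = 1 > 0, so the root lies in [-1, -0.5]
g(-0.75) = -0.78125 < 0, so the root lies in [-0.75, -0.5]
g(-0.625) = 0.152344 > 0, so the root lies in [-0.75, -0.625]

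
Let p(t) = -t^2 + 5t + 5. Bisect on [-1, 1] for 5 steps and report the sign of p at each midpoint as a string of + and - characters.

+++-+

p(0) = 5 > 0, so the root lies in [-1, 0]
p(-0.5) = 2.25 > 0, so the root lies in [-1, -0.5]
p(-0.75) = 0.6875 > 0, so the root lies in [-1, -0.75]
p(-0.875) = -0.1406 < 0, so the root lies in [-0.875, -0.75]
p(-0.8125) = 0.2773 > 0, so the root lies in [-0.875, -0.8125]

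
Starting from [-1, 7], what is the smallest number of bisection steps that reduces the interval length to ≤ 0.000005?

Width after n steps is 8/2^n. Need 2^n ≥ 8/0.000005 = 1600000.
2^20 = 1048576 < 1600000 ≤ 2^21 = 2097152, so n = 21.

21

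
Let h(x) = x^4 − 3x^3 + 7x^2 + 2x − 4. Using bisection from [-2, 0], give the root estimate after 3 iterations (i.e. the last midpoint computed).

-0.75

midpoint -1: h = 5 > 0 → [-1, 0]
midpoint -0.5: h = -2.8125 < 0 → [-1, -0.5]
midpoint -0.75: h = 0.019531 > 0 → [-0.75, -0.5]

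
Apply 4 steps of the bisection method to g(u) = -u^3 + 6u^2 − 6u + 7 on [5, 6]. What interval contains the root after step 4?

[5.0625, 5.125]

g(5.5) = -10.875 < 0, so the root lies in [5, 5.5]
g(5.25) = -3.828125 < 0, so the root lies in [5, 5.25]
g(5.125) = -0.767578 < 0, so the root lies in [5, 5.125]
g(5.0625) = 0.6521 > 0, so the root lies in [5.0625, 5.125]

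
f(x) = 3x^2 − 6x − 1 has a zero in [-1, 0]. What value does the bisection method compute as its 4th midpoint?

-0.1875

midpoint -0.5: f = 2.75 > 0 → [-0.5, 0]
midpoint -0.25: f = 0.6875 > 0 → [-0.25, 0]
midpoint -0.125: f = -0.203125 < 0 → [-0.25, -0.125]
midpoint -0.1875: f = 0.2305 > 0 → [-0.1875, -0.125]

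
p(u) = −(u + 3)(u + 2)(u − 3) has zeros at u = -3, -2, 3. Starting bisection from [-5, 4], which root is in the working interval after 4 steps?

3

midpoint -0.5: p = 13.125 > 0 → [-0.5, 4]
midpoint 1.75: p = 22.265625 > 0 → [1.75, 4]
midpoint 2.875: p = 3.580078 > 0 → [2.875, 4]
midpoint 3.4375: p = -15.3142 < 0 → [2.875, 3.4375]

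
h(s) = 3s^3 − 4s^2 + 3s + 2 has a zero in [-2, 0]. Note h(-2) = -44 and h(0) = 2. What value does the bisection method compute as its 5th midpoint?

m = -1, h(m) = -8 (−); new bracket [-1, 0]
m = -0.5, h(m) = -0.875 (−); new bracket [-0.5, 0]
m = -0.25, h(m) = 0.953125 (+); new bracket [-0.5, -0.25]
m = -0.375, h(m) = 0.1543 (+); new bracket [-0.5, -0.375]
m = -0.4375, h(m) = -0.3293 (−); new bracket [-0.4375, -0.375]

-0.4375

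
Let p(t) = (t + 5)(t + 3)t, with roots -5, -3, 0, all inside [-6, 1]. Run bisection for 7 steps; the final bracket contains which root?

midpoint -2.5: p = -3.125 < 0 → [-2.5, 1]
midpoint -0.75: p = -7.171875 < 0 → [-0.75, 1]
midpoint 0.125: p = 2.001953 > 0 → [-0.75, 0.125]
midpoint -0.3125: p = -3.9368 < 0 → [-0.3125, 0.125]
midpoint -0.09375: p = -1.3368 < 0 → [-0.09375, 0.125]
midpoint 0.015625: p = 0.2363 > 0 → [-0.09375, 0.015625]
midpoint -0.0390625: p = -0.5738 < 0 → [-0.0390625, 0.015625]

0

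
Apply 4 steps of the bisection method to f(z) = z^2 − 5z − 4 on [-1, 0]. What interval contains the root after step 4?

midpoint -0.5: f = -1.25 < 0 → [-1, -0.5]
midpoint -0.75: f = 0.3125 > 0 → [-0.75, -0.5]
midpoint -0.625: f = -0.484375 < 0 → [-0.75, -0.625]
midpoint -0.6875: f = -0.0898 < 0 → [-0.75, -0.6875]

[-0.75, -0.6875]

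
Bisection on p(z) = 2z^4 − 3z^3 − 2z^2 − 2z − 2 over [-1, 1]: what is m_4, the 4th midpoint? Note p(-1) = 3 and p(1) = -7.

m = 0, p(m) = -2 (−); new bracket [-1, 0]
m = -0.5, p(m) = -1 (−); new bracket [-1, -0.5]
m = -0.75, p(m) = 0.273438 (+); new bracket [-0.75, -0.5]
m = -0.625, p(m) = -0.4937 (−); new bracket [-0.75, -0.625]

-0.625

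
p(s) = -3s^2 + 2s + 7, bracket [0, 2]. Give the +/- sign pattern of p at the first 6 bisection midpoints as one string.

midpoint 1: p = 6 > 0 → [1, 2]
midpoint 1.5: p = 3.25 > 0 → [1.5, 2]
midpoint 1.75: p = 1.3125 > 0 → [1.75, 2]
midpoint 1.875: p = 0.2031 > 0 → [1.875, 2]
midpoint 1.9375: p = -0.3867 < 0 → [1.875, 1.9375]
midpoint 1.90625: p = -0.0889 < 0 → [1.875, 1.90625]

++++--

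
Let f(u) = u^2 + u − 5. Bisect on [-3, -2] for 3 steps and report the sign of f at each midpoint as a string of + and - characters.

--+

m = -2.5, f(m) = -1.25 (−); new bracket [-3, -2.5]
m = -2.75, f(m) = -0.1875 (−); new bracket [-3, -2.75]
m = -2.875, f(m) = 0.390625 (+); new bracket [-2.875, -2.75]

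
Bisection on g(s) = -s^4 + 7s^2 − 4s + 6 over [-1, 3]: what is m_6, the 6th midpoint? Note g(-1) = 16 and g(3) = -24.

2.5625

m = 1, g(m) = 8 (+); new bracket [1, 3]
m = 2, g(m) = 10 (+); new bracket [2, 3]
m = 2.5, g(m) = 0.6875 (+); new bracket [2.5, 3]
m = 2.75, g(m) = -9.2539 (−); new bracket [2.5, 2.75]
m = 2.625, g(m) = -3.7463 (−); new bracket [2.5, 2.625]
m = 2.5625, g(m) = -1.4028 (−); new bracket [2.5, 2.5625]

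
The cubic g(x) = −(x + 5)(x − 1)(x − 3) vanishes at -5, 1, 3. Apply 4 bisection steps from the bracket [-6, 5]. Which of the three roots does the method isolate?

-5

g(-0.5) = -23.625 < 0, so the root lies in [-6, -0.5]
g(-3.25) = -46.484375 < 0, so the root lies in [-6, -3.25]
g(-4.625) = -16.083984 < 0, so the root lies in [-6, -4.625]
g(-5.3125) = 16.3977 > 0, so the root lies in [-5.3125, -4.625]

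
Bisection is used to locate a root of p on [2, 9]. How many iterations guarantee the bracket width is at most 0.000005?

Width after n steps is 7/2^n. Need 2^n ≥ 7/0.000005 = 1400000.
2^20 = 1048576 < 1400000 ≤ 2^21 = 2097152, so n = 21.

21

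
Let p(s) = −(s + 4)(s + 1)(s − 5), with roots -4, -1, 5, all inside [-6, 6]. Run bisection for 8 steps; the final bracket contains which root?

5

p(0) = 20 > 0, so the root lies in [0, 6]
p(3) = 56 > 0, so the root lies in [3, 6]
p(4.5) = 23.375 > 0, so the root lies in [4.5, 6]
p(5.25) = -14.4531 < 0, so the root lies in [4.5, 5.25]
p(4.875) = 6.5176 > 0, so the root lies in [4.875, 5.25]
p(5.0625) = -3.4338 < 0, so the root lies in [4.875, 5.0625]
p(4.96875) = 1.6729 > 0, so the root lies in [4.96875, 5.0625]
p(5.015625) = -0.8474 < 0, so the root lies in [4.96875, 5.015625]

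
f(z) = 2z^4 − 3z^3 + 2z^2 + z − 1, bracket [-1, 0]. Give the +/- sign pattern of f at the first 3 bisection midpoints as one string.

-++

midpoint -0.5: f = -0.5 < 0 → [-1, -0.5]
midpoint -0.75: f = 1.273438 > 0 → [-0.75, -0.5]
midpoint -0.625: f = 0.193848 > 0 → [-0.625, -0.5]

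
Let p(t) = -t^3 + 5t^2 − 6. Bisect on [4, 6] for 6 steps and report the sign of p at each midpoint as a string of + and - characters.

-+-+++

p(5) = -6 < 0, so the root lies in [4, 5]
p(4.5) = 4.125 > 0, so the root lies in [4.5, 5]
p(4.75) = -0.359375 < 0, so the root lies in [4.5, 4.75]
p(4.625) = 2.0215 > 0, so the root lies in [4.625, 4.75]
p(4.6875) = 0.8665 > 0, so the root lies in [4.6875, 4.75]
p(4.71875) = 0.2625 > 0, so the root lies in [4.71875, 4.75]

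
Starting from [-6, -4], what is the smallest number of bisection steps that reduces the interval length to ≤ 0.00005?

16

Width after n steps is 2/2^n. Need 2^n ≥ 2/0.00005 = 40000.
2^15 = 32768 < 40000 ≤ 2^16 = 65536, so n = 16.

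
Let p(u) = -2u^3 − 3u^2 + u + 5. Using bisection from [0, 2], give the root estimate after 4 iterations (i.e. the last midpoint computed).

1.125

midpoint 1: p = 1 > 0 → [1, 2]
midpoint 1.5: p = -7 < 0 → [1, 1.5]
midpoint 1.25: p = -2.34375 < 0 → [1, 1.25]
midpoint 1.125: p = -0.5195 < 0 → [1, 1.125]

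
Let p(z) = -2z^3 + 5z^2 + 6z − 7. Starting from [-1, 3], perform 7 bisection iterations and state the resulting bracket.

[0.78125, 0.8125]

m = 1, p(m) = 2 (+); new bracket [-1, 1]
m = 0, p(m) = -7 (−); new bracket [0, 1]
m = 0.5, p(m) = -3 (−); new bracket [0.5, 1]
m = 0.75, p(m) = -0.5312 (−); new bracket [0.75, 1]
m = 0.875, p(m) = 0.7383 (+); new bracket [0.75, 0.875]
m = 0.8125, p(m) = 0.103 (+); new bracket [0.75, 0.8125]
m = 0.78125, p(m) = -0.2144 (−); new bracket [0.78125, 0.8125]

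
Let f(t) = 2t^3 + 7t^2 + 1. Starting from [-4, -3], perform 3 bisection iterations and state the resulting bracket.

t = -3.5 gives f = 1, positive; keep [-4, -3.5]
t = -3.75 gives f = -6.03125, negative; keep [-3.75, -3.5]
t = -3.625 gives f = -2.285156, negative; keep [-3.625, -3.5]

[-3.625, -3.5]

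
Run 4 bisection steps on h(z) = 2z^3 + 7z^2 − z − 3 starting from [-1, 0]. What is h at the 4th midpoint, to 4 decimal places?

0.3462

h(-0.5) = -1 < 0, so the root lies in [-1, -0.5]
h(-0.75) = 0.84375 > 0, so the root lies in [-0.75, -0.5]
h(-0.625) = -0.128906 < 0, so the root lies in [-0.75, -0.625]
h(-0.6875) = 0.3462 > 0, so the root lies in [-0.6875, -0.625]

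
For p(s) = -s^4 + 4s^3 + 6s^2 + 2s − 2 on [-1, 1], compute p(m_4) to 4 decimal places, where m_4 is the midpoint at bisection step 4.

-0.2151

s = 0 gives p = -2, negative; keep [0, 1]
s = 0.5 gives p = 0.9375, positive; keep [0, 0.5]
s = 0.25 gives p = -1.066406, negative; keep [0.25, 0.5]
s = 0.375 gives p = -0.2151, negative; keep [0.375, 0.5]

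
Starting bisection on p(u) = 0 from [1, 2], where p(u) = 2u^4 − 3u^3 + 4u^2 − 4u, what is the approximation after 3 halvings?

m = 1.5, p(m) = 3 (+); new bracket [1, 1.5]
m = 1.25, p(m) = 0.273438 (+); new bracket [1, 1.25]
m = 1.125, p(m) = -0.505371 (−); new bracket [1.125, 1.25]

1.125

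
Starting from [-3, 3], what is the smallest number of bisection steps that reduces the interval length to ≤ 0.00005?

17

Width after n steps is 6/2^n. Need 2^n ≥ 6/0.00005 = 120000.
2^16 = 65536 < 120000 ≤ 2^17 = 131072, so n = 17.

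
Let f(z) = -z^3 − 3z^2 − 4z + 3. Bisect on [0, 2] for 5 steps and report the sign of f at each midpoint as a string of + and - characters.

midpoint 1: f = -5 < 0 → [0, 1]
midpoint 0.5: f = 0.125 > 0 → [0.5, 1]
midpoint 0.75: f = -2.109375 < 0 → [0.5, 0.75]
midpoint 0.625: f = -0.916 < 0 → [0.5, 0.625]
midpoint 0.5625: f = -0.3772 < 0 → [0.5, 0.5625]

-+---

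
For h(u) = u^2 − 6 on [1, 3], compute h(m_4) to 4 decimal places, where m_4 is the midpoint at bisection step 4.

-0.3594

midpoint 2: h = -2 < 0 → [2, 3]
midpoint 2.5: h = 0.25 > 0 → [2, 2.5]
midpoint 2.25: h = -0.9375 < 0 → [2.25, 2.5]
midpoint 2.375: h = -0.3594 < 0 → [2.375, 2.5]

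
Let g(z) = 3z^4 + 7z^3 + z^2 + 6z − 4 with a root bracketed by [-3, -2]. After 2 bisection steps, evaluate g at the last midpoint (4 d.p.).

13.0586

midpoint -2.5: g = -4.9375 < 0 → [-3, -2.5]
midpoint -2.75: g = 13.058594 > 0 → [-2.75, -2.5]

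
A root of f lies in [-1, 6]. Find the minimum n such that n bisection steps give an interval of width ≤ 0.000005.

Width after n steps is 7/2^n. Need 2^n ≥ 7/0.000005 = 1400000.
2^20 = 1048576 < 1400000 ≤ 2^21 = 2097152, so n = 21.

21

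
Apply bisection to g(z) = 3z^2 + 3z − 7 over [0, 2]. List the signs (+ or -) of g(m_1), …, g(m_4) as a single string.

-+++

midpoint 1: g = -1 < 0 → [1, 2]
midpoint 1.5: g = 4.25 > 0 → [1, 1.5]
midpoint 1.25: g = 1.4375 > 0 → [1, 1.25]
midpoint 1.125: g = 0.1719 > 0 → [1, 1.125]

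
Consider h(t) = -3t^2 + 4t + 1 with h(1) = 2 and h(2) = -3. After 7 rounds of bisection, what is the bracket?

[1.546875, 1.5546875]

t = 1.5 gives h = 0.25, positive; keep [1.5, 2]
t = 1.75 gives h = -1.1875, negative; keep [1.5, 1.75]
t = 1.625 gives h = -0.421875, negative; keep [1.5, 1.625]
t = 1.5625 gives h = -0.0742, negative; keep [1.5, 1.5625]
t = 1.53125 gives h = 0.0908, positive; keep [1.53125, 1.5625]
t = 1.546875 gives h = 0.009, positive; keep [1.546875, 1.5625]
t = 1.5546875 gives h = -0.0324, negative; keep [1.546875, 1.5546875]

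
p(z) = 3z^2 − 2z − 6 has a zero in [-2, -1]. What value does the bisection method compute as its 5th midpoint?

p(-1.5) = 3.75 > 0, so the root lies in [-1.5, -1]
p(-1.25) = 1.1875 > 0, so the root lies in [-1.25, -1]
p(-1.125) = 0.046875 > 0, so the root lies in [-1.125, -1]
p(-1.0625) = -0.4883 < 0, so the root lies in [-1.125, -1.0625]
p(-1.09375) = -0.2236 < 0, so the root lies in [-1.125, -1.09375]

-1.09375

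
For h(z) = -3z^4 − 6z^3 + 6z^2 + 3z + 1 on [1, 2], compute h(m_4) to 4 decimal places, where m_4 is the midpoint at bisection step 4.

-0.0591

midpoint 1.5: h = -16.4375 < 0 → [1, 1.5]
midpoint 1.25: h = -4.917969 < 0 → [1, 1.25]
midpoint 1.125: h = -1.379639 < 0 → [1, 1.125]
midpoint 1.0625: h = -0.0591 < 0 → [1, 1.0625]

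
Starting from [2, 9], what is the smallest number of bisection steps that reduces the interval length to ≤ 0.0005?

Width after n steps is 7/2^n. Need 2^n ≥ 7/0.0005 = 14000.
2^13 = 8192 < 14000 ≤ 2^14 = 16384, so n = 14.

14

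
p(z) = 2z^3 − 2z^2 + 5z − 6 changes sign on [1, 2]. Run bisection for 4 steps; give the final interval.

[1.125, 1.1875]

p(1.5) = 3.75 > 0, so the root lies in [1, 1.5]
p(1.25) = 1.03125 > 0, so the root lies in [1, 1.25]
p(1.125) = -0.058594 < 0, so the root lies in [1.125, 1.25]
p(1.1875) = 0.4663 > 0, so the root lies in [1.125, 1.1875]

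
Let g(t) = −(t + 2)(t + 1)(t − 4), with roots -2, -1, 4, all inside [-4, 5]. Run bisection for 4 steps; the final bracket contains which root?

t = 0.5 gives g = 13.125, positive; keep [0.5, 5]
t = 2.75 gives g = 22.265625, positive; keep [2.75, 5]
t = 3.875 gives g = 3.580078, positive; keep [3.875, 5]
t = 4.4375 gives g = -15.3142, negative; keep [3.875, 4.4375]

4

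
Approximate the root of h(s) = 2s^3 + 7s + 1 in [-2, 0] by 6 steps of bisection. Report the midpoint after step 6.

-0.15625

h(-1) = -8 < 0, so the root lies in [-1, 0]
h(-0.5) = -2.75 < 0, so the root lies in [-0.5, 0]
h(-0.25) = -0.78125 < 0, so the root lies in [-0.25, 0]
h(-0.125) = 0.1211 > 0, so the root lies in [-0.25, -0.125]
h(-0.1875) = -0.3257 < 0, so the root lies in [-0.1875, -0.125]
h(-0.15625) = -0.1014 < 0, so the root lies in [-0.15625, -0.125]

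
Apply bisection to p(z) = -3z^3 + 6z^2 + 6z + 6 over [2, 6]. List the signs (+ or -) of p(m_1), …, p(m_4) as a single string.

midpoint 4: p = -66 < 0 → [2, 4]
midpoint 3: p = -3 < 0 → [2, 3]
midpoint 2.5: p = 11.625 > 0 → [2.5, 3]
midpoint 2.75: p = 5.4844 > 0 → [2.75, 3]

--++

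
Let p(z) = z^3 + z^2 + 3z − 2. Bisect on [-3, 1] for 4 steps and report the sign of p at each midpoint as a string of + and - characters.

z = -1 gives p = -5, negative; keep [-1, 1]
z = 0 gives p = -2, negative; keep [0, 1]
z = 0.5 gives p = -0.125, negative; keep [0.5, 1]
z = 0.75 gives p = 1.2344, positive; keep [0.5, 0.75]

---+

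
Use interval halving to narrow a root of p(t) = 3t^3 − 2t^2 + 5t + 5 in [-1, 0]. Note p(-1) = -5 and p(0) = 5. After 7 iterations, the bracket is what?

p(-0.5) = 1.625 > 0, so the root lies in [-1, -0.5]
p(-0.75) = -1.140625 < 0, so the root lies in [-0.75, -0.5]
p(-0.625) = 0.361328 > 0, so the root lies in [-0.75, -0.625]
p(-0.6875) = -0.3577 < 0, so the root lies in [-0.6875, -0.625]
p(-0.65625) = 0.0096 > 0, so the root lies in [-0.6875, -0.65625]
p(-0.671875) = -0.1721 < 0, so the root lies in [-0.671875, -0.65625]
p(-0.6640625) = -0.0808 < 0, so the root lies in [-0.6640625, -0.65625]

[-0.6640625, -0.65625]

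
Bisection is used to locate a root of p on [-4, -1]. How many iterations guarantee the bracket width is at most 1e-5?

19

Width after n steps is 3/2^n. Need 2^n ≥ 3/1e-5 = 300000.
2^18 = 262144 < 300000 ≤ 2^19 = 524288, so n = 19.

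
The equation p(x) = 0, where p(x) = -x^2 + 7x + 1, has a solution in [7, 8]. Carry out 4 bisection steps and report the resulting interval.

p(7.5) = -2.75 < 0, so the root lies in [7, 7.5]
p(7.25) = -0.8125 < 0, so the root lies in [7, 7.25]
p(7.125) = 0.109375 > 0, so the root lies in [7.125, 7.25]
p(7.1875) = -0.3477 < 0, so the root lies in [7.125, 7.1875]

[7.125, 7.1875]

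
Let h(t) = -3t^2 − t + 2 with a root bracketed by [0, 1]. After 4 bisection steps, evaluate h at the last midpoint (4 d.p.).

midpoint 0.5: h = 0.75 > 0 → [0.5, 1]
midpoint 0.75: h = -0.4375 < 0 → [0.5, 0.75]
midpoint 0.625: h = 0.203125 > 0 → [0.625, 0.75]
midpoint 0.6875: h = -0.1055 < 0 → [0.625, 0.6875]

-0.1055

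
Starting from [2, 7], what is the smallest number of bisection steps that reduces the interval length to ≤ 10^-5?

19

Width after n steps is 5/2^n. Need 2^n ≥ 5/10^-5 = 500000.
2^18 = 262144 < 500000 ≤ 2^19 = 524288, so n = 19.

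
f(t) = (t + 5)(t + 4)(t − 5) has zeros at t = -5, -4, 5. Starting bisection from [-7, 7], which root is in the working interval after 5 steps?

5

f(0) = -100 < 0, so the root lies in [0, 7]
f(3.5) = -95.625 < 0, so the root lies in [3.5, 7]
f(5.25) = 23.703125 > 0, so the root lies in [3.5, 5.25]
f(4.375) = -49.0723 < 0, so the root lies in [4.375, 5.25]
f(4.8125) = -16.2136 < 0, so the root lies in [4.8125, 5.25]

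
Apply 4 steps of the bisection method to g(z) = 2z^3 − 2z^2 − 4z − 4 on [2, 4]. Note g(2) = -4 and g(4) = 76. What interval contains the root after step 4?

[2.25, 2.375]

midpoint 3: g = 20 > 0 → [2, 3]
midpoint 2.5: g = 4.75 > 0 → [2, 2.5]
midpoint 2.25: g = -0.34375 < 0 → [2.25, 2.5]
midpoint 2.375: g = 2.0117 > 0 → [2.25, 2.375]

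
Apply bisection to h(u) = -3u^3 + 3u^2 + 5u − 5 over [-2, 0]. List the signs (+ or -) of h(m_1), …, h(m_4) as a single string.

h(-1) = -4 < 0, so the root lies in [-2, -1]
h(-1.5) = 4.375 > 0, so the root lies in [-1.5, -1]
h(-1.25) = -0.703125 < 0, so the root lies in [-1.5, -1.25]
h(-1.375) = 1.5957 > 0, so the root lies in [-1.375, -1.25]

-+-+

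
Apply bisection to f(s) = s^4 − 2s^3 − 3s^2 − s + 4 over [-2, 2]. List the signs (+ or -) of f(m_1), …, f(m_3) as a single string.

f(0) = 4 > 0, so the root lies in [0, 2]
f(1) = -1 < 0, so the root lies in [0, 1]
f(0.5) = 2.5625 > 0, so the root lies in [0.5, 1]

+-+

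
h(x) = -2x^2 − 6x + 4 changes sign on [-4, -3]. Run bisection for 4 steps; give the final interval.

[-3.5625, -3.5]

h(-3.5) = 0.5 > 0, so the root lies in [-4, -3.5]
h(-3.75) = -1.625 < 0, so the root lies in [-3.75, -3.5]
h(-3.625) = -0.53125 < 0, so the root lies in [-3.625, -3.5]
h(-3.5625) = -0.0078 < 0, so the root lies in [-3.5625, -3.5]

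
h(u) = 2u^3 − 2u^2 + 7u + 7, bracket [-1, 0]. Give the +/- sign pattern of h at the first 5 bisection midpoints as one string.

u = -0.5 gives h = 2.75, positive; keep [-1, -0.5]
u = -0.75 gives h = -0.21875, negative; keep [-0.75, -0.5]
u = -0.625 gives h = 1.355469, positive; keep [-0.75, -0.625]
u = -0.6875 gives h = 0.5923, positive; keep [-0.75, -0.6875]
u = -0.71875 gives h = 0.1929, positive; keep [-0.75, -0.71875]

+-+++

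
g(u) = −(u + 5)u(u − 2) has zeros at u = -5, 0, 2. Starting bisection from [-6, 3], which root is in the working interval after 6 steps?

-5

u = -1.5 gives g = -18.375, negative; keep [-6, -1.5]
u = -3.75 gives g = -26.953125, negative; keep [-6, -3.75]
u = -4.875 gives g = -4.189453, negative; keep [-6, -4.875]
u = -5.4375 gives g = 17.6931, positive; keep [-5.4375, -4.875]
u = -5.15625 gives g = 5.7655, positive; keep [-5.15625, -4.875]
u = -5.015625 gives g = 0.5498, positive; keep [-5.015625, -4.875]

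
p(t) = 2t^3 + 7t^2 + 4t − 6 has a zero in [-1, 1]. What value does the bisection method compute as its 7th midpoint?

0.640625

p(0) = -6 < 0, so the root lies in [0, 1]
p(0.5) = -2 < 0, so the root lies in [0.5, 1]
p(0.75) = 1.78125 > 0, so the root lies in [0.5, 0.75]
p(0.625) = -0.2773 < 0, so the root lies in [0.625, 0.75]
p(0.6875) = 0.7085 > 0, so the root lies in [0.625, 0.6875]
p(0.65625) = 0.2049 > 0, so the root lies in [0.625, 0.65625]
p(0.640625) = -0.0389 < 0, so the root lies in [0.640625, 0.65625]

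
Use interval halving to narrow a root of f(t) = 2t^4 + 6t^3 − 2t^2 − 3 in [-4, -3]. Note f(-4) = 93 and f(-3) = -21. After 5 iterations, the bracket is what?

m = -3.5, f(m) = 15.375 (+); new bracket [-3.5, -3]
m = -3.25, f(m) = -6.960938 (−); new bracket [-3.5, -3.25]
m = -3.375, f(m) = 3.05127 (+); new bracket [-3.375, -3.25]
m = -3.3125, f(m) = -2.2285 (−); new bracket [-3.375, -3.3125]
m = -3.34375, f(m) = 0.3411 (+); new bracket [-3.34375, -3.3125]

[-3.34375, -3.3125]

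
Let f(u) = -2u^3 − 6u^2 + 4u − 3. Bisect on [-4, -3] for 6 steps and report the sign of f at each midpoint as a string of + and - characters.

-+-+-+

midpoint -3.5: f = -4.75 < 0 → [-4, -3.5]
midpoint -3.75: f = 3.09375 > 0 → [-3.75, -3.5]
midpoint -3.625: f = -1.074219 < 0 → [-3.75, -3.625]
midpoint -3.6875: f = 0.9468 > 0 → [-3.6875, -3.625]
midpoint -3.65625: f = -0.0793 < 0 → [-3.6875, -3.65625]
midpoint -3.671875: f = 0.4298 > 0 → [-3.671875, -3.65625]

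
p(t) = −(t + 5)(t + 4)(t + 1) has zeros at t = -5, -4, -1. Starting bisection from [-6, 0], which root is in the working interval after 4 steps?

-1

t = -3 gives p = 4, positive; keep [-3, 0]
t = -1.5 gives p = 4.375, positive; keep [-1.5, 0]
t = -0.75 gives p = -3.453125, negative; keep [-1.5, -0.75]
t = -1.125 gives p = 1.3926, positive; keep [-1.125, -0.75]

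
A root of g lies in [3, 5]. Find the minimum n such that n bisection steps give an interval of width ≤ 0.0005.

Width after n steps is 2/2^n. Need 2^n ≥ 2/0.0005 = 4000.
2^11 = 2048 < 4000 ≤ 2^12 = 4096, so n = 12.

12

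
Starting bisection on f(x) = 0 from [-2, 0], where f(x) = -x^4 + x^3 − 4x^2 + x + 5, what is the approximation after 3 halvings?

midpoint -1: f = -2 < 0 → [-1, 0]
midpoint -0.5: f = 3.3125 > 0 → [-1, -0.5]
midpoint -0.75: f = 1.261719 > 0 → [-1, -0.75]

-0.75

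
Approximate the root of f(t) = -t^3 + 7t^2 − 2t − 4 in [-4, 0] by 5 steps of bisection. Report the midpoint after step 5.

-0.625

m = -2, f(m) = 36 (+); new bracket [-2, 0]
m = -1, f(m) = 6 (+); new bracket [-1, 0]
m = -0.5, f(m) = -1.125 (−); new bracket [-1, -0.5]
m = -0.75, f(m) = 1.8594 (+); new bracket [-0.75, -0.5]
m = -0.625, f(m) = 0.2285 (+); new bracket [-0.625, -0.5]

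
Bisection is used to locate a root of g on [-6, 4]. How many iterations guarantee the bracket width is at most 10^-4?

17

Width after n steps is 10/2^n. Need 2^n ≥ 10/10^-4 = 100000.
2^16 = 65536 < 100000 ≤ 2^17 = 131072, so n = 17.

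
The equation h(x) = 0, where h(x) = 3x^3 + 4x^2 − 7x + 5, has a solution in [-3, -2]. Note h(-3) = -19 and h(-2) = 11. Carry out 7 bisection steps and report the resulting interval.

[-2.5234375, -2.515625]

h(-2.5) = 0.625 > 0, so the root lies in [-3, -2.5]
h(-2.75) = -7.890625 < 0, so the root lies in [-2.75, -2.5]
h(-2.625) = -3.326172 < 0, so the root lies in [-2.625, -2.5]
h(-2.5625) = -1.2761 < 0, so the root lies in [-2.5625, -2.5]
h(-2.53125) = -0.3072 < 0, so the root lies in [-2.53125, -2.5]
h(-2.515625) = 0.1634 > 0, so the root lies in [-2.53125, -2.515625]
h(-2.5234375) = -0.0707 < 0, so the root lies in [-2.5234375, -2.515625]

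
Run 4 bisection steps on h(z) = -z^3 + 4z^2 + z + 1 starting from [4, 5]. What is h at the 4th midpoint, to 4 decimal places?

-0.4993

m = 4.5, h(m) = -4.625 (−); new bracket [4, 4.5]
m = 4.25, h(m) = 0.734375 (+); new bracket [4.25, 4.5]
m = 4.375, h(m) = -1.802734 (−); new bracket [4.25, 4.375]
m = 4.3125, h(m) = -0.4993 (−); new bracket [4.25, 4.3125]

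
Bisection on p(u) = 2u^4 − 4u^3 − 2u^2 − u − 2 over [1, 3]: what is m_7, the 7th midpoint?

2.546875

midpoint 2: p = -12 < 0 → [2, 3]
midpoint 2.5: p = -1.375 < 0 → [2.5, 3]
midpoint 2.75: p = 11.320312 > 0 → [2.5, 2.75]
midpoint 2.625: p = 4.2036 > 0 → [2.5, 2.625]
midpoint 2.5625: p = 1.2344 > 0 → [2.5, 2.5625]
midpoint 2.53125: p = -0.1138 < 0 → [2.53125, 2.5625]
midpoint 2.546875: p = 0.5493 > 0 → [2.53125, 2.546875]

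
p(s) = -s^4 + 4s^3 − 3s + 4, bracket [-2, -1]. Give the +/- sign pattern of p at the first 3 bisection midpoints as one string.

--+

p(-1.5) = -10.0625 < 0, so the root lies in [-1.5, -1]
p(-1.25) = -2.503906 < 0, so the root lies in [-1.25, -1]
p(-1.125) = 0.077881 > 0, so the root lies in [-1.25, -1.125]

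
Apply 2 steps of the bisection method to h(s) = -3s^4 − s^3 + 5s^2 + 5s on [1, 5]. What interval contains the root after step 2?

[1, 2]

m = 3, h(m) = -210 (−); new bracket [1, 3]
m = 2, h(m) = -26 (−); new bracket [1, 2]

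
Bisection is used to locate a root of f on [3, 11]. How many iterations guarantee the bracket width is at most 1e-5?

Width after n steps is 8/2^n. Need 2^n ≥ 8/1e-5 = 800000.
2^19 = 524288 < 800000 ≤ 2^20 = 1048576, so n = 20.

20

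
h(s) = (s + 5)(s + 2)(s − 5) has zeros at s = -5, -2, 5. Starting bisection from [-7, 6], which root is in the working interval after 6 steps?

5

midpoint -0.5: h = -37.125 < 0 → [-0.5, 6]
midpoint 2.75: h = -82.828125 < 0 → [2.75, 6]
midpoint 4.375: h = -37.353516 < 0 → [4.375, 6]
midpoint 5.1875: h = 13.7292 > 0 → [4.375, 5.1875]
midpoint 4.78125: h = -14.5095 < 0 → [4.78125, 5.1875]
midpoint 4.984375: h = -1.0896 < 0 → [4.984375, 5.1875]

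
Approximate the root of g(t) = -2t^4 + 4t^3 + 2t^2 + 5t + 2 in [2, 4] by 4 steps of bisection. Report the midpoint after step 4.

t = 3 gives g = -19, negative; keep [2, 3]
t = 2.5 gives g = 11.375, positive; keep [2.5, 3]
t = 2.75 gives g = -0.320312, negative; keep [2.5, 2.75]
t = 2.625 gives g = 6.2964, positive; keep [2.625, 2.75]

2.625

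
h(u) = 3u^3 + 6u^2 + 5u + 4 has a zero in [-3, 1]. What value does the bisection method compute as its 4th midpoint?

m = -1, h(m) = 2 (+); new bracket [-3, -1]
m = -2, h(m) = -6 (−); new bracket [-2, -1]
m = -1.5, h(m) = -0.125 (−); new bracket [-1.5, -1]
m = -1.25, h(m) = 1.2656 (+); new bracket [-1.5, -1.25]

-1.25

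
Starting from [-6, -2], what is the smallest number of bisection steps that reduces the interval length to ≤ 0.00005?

17

Width after n steps is 4/2^n. Need 2^n ≥ 4/0.00005 = 80000.
2^16 = 65536 < 80000 ≤ 2^17 = 131072, so n = 17.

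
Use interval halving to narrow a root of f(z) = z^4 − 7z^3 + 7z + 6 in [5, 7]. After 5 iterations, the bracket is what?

midpoint 6: f = -168 < 0 → [6, 7]
midpoint 6.5: f = -85.8125 < 0 → [6.5, 7]
midpoint 6.75: f = -23.636719 < 0 → [6.75, 7]
midpoint 6.875: f = 13.5061 > 0 → [6.75, 6.875]
midpoint 6.8125: f = -5.5942 < 0 → [6.8125, 6.875]

[6.8125, 6.875]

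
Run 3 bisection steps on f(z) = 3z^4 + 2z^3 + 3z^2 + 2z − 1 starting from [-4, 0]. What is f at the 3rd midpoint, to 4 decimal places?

z = -2 gives f = 39, positive; keep [-2, 0]
z = -1 gives f = 1, positive; keep [-1, 0]
z = -0.5 gives f = -1.3125, negative; keep [-1, -0.5]

-1.3125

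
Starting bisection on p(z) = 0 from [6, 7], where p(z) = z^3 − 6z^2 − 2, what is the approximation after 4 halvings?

z = 6.5 gives p = 19.125, positive; keep [6, 6.5]
z = 6.25 gives p = 7.765625, positive; keep [6, 6.25]
z = 6.125 gives p = 2.689453, positive; keep [6, 6.125]
z = 6.0625 gives p = 0.2971, positive; keep [6, 6.0625]

6.0625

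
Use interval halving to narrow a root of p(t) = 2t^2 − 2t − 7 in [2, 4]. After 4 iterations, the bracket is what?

t = 3 gives p = 5, positive; keep [2, 3]
t = 2.5 gives p = 0.5, positive; keep [2, 2.5]
t = 2.25 gives p = -1.375, negative; keep [2.25, 2.5]
t = 2.375 gives p = -0.4688, negative; keep [2.375, 2.5]

[2.375, 2.5]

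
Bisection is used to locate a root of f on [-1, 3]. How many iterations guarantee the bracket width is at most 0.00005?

Width after n steps is 4/2^n. Need 2^n ≥ 4/0.00005 = 80000.
2^16 = 65536 < 80000 ≤ 2^17 = 131072, so n = 17.

17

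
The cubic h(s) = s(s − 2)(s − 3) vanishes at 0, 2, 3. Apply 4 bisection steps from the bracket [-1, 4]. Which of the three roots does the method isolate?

s = 1.5 gives h = 1.125, positive; keep [-1, 1.5]
s = 0.25 gives h = 1.203125, positive; keep [-1, 0.25]
s = -0.375 gives h = -3.005859, negative; keep [-0.375, 0.25]
s = -0.0625 gives h = -0.3948, negative; keep [-0.0625, 0.25]

0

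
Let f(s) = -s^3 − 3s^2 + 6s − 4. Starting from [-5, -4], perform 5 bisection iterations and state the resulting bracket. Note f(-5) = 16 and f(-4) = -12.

m = -4.5, f(m) = -0.625 (−); new bracket [-5, -4.5]
m = -4.75, f(m) = 6.984375 (+); new bracket [-4.75, -4.5]
m = -4.625, f(m) = 3.009766 (+); new bracket [-4.625, -4.5]
m = -4.5625, f(m) = 1.1506 (+); new bracket [-4.5625, -4.5]
m = -4.53125, f(m) = 0.2525 (+); new bracket [-4.53125, -4.5]

[-4.53125, -4.5]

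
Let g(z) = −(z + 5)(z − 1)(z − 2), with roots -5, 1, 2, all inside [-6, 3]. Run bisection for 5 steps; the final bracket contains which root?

z = -1.5 gives g = -30.625, negative; keep [-6, -1.5]
z = -3.75 gives g = -34.140625, negative; keep [-6, -3.75]
z = -4.875 gives g = -5.048828, negative; keep [-6, -4.875]
z = -5.4375 gives g = 20.947, positive; keep [-5.4375, -4.875]
z = -5.15625 gives g = 6.8837, positive; keep [-5.15625, -4.875]

-5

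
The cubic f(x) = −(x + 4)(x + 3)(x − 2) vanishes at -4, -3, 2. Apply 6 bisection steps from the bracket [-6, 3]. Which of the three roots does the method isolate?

2

m = -1.5, f(m) = 13.125 (+); new bracket [-1.5, 3]
m = 0.75, f(m) = 22.265625 (+); new bracket [0.75, 3]
m = 1.875, f(m) = 3.580078 (+); new bracket [1.875, 3]
m = 2.4375, f(m) = -15.3142 (−); new bracket [1.875, 2.4375]
m = 2.15625, f(m) = -4.9599 (−); new bracket [1.875, 2.15625]
m = 2.015625, f(m) = -0.4714 (−); new bracket [1.875, 2.015625]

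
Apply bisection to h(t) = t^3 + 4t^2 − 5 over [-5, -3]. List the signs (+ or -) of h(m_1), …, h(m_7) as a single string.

midpoint -4: h = -5 < 0 → [-4, -3]
midpoint -3.5: h = 1.125 > 0 → [-4, -3.5]
midpoint -3.75: h = -1.484375 < 0 → [-3.75, -3.5]
midpoint -3.625: h = -0.0723 < 0 → [-3.625, -3.5]
midpoint -3.5625: h = 0.5525 > 0 → [-3.625, -3.5625]
midpoint -3.59375: h = 0.2467 > 0 → [-3.625, -3.59375]
midpoint -3.609375: h = 0.0889 > 0 → [-3.625, -3.609375]

-+--+++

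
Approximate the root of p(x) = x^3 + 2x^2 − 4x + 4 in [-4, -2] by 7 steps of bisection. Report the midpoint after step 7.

-3.484375

x = -3 gives p = 7, positive; keep [-4, -3]
x = -3.5 gives p = -0.375, negative; keep [-3.5, -3]
x = -3.25 gives p = 3.796875, positive; keep [-3.5, -3.25]
x = -3.375 gives p = 1.8379, positive; keep [-3.5, -3.375]
x = -3.4375 gives p = 0.7639, positive; keep [-3.5, -3.4375]
x = -3.46875 gives p = 0.2027, positive; keep [-3.5, -3.46875]
x = -3.484375 gives p = -0.0841, negative; keep [-3.484375, -3.46875]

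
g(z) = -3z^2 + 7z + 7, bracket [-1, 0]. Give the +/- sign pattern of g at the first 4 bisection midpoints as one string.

++--

m = -0.5, g(m) = 2.75 (+); new bracket [-1, -0.5]
m = -0.75, g(m) = 0.0625 (+); new bracket [-1, -0.75]
m = -0.875, g(m) = -1.421875 (−); new bracket [-0.875, -0.75]
m = -0.8125, g(m) = -0.668 (−); new bracket [-0.8125, -0.75]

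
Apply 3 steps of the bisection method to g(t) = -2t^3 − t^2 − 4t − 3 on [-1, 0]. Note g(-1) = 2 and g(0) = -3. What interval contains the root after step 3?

[-0.75, -0.625]

g(-0.5) = -1 < 0, so the root lies in [-1, -0.5]
g(-0.75) = 0.28125 > 0, so the root lies in [-0.75, -0.5]
g(-0.625) = -0.402344 < 0, so the root lies in [-0.75, -0.625]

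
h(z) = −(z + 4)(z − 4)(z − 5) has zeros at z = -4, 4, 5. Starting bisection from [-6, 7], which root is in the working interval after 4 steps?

z = 0.5 gives h = -70.875, negative; keep [-6, 0.5]
z = -2.75 gives h = -65.390625, negative; keep [-6, -2.75]
z = -4.375 gives h = 29.443359, positive; keep [-4.375, -2.75]
z = -3.5625 gives h = -28.3298, negative; keep [-4.375, -3.5625]

-4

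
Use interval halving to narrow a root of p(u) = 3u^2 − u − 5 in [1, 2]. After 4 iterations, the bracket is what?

[1.4375, 1.5]

m = 1.5, p(m) = 0.25 (+); new bracket [1, 1.5]
m = 1.25, p(m) = -1.5625 (−); new bracket [1.25, 1.5]
m = 1.375, p(m) = -0.703125 (−); new bracket [1.375, 1.5]
m = 1.4375, p(m) = -0.2383 (−); new bracket [1.4375, 1.5]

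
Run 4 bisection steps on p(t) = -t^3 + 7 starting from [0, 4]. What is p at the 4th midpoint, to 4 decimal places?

1.6406

midpoint 2: p = -1 < 0 → [0, 2]
midpoint 1: p = 6 > 0 → [1, 2]
midpoint 1.5: p = 3.625 > 0 → [1.5, 2]
midpoint 1.75: p = 1.6406 > 0 → [1.75, 2]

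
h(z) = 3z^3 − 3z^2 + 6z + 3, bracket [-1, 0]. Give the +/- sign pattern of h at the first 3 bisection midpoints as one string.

m = -0.5, h(m) = -1.125 (−); new bracket [-0.5, 0]
m = -0.25, h(m) = 1.265625 (+); new bracket [-0.5, -0.25]
m = -0.375, h(m) = 0.169922 (+); new bracket [-0.5, -0.375]

-++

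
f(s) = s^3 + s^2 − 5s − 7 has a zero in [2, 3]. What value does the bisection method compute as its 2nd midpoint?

m = 2.5, f(m) = 2.375 (+); new bracket [2, 2.5]
m = 2.25, f(m) = -1.796875 (−); new bracket [2.25, 2.5]

2.25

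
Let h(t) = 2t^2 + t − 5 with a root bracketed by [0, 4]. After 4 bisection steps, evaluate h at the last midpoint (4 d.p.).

-0.6250

m = 2, h(m) = 5 (+); new bracket [0, 2]
m = 1, h(m) = -2 (−); new bracket [1, 2]
m = 1.5, h(m) = 1 (+); new bracket [1, 1.5]
m = 1.25, h(m) = -0.625 (−); new bracket [1.25, 1.5]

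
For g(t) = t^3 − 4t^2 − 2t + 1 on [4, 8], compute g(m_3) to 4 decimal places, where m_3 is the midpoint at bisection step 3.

2.1250

m = 6, g(m) = 61 (+); new bracket [4, 6]
m = 5, g(m) = 16 (+); new bracket [4, 5]
m = 4.5, g(m) = 2.125 (+); new bracket [4, 4.5]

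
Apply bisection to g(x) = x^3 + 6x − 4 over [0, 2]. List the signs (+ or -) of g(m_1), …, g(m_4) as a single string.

midpoint 1: g = 3 > 0 → [0, 1]
midpoint 0.5: g = -0.875 < 0 → [0.5, 1]
midpoint 0.75: g = 0.921875 > 0 → [0.5, 0.75]
midpoint 0.625: g = -0.0059 < 0 → [0.625, 0.75]

+-+-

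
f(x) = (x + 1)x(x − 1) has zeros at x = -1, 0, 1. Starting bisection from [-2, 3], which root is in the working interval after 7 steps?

m = 0.5, f(m) = -0.375 (−); new bracket [0.5, 3]
m = 1.75, f(m) = 3.609375 (+); new bracket [0.5, 1.75]
m = 1.125, f(m) = 0.298828 (+); new bracket [0.5, 1.125]
m = 0.8125, f(m) = -0.2761 (−); new bracket [0.8125, 1.125]
m = 0.96875, f(m) = -0.0596 (−); new bracket [0.96875, 1.125]
m = 1.046875, f(m) = 0.1004 (+); new bracket [0.96875, 1.046875]
m = 1.0078125, f(m) = 0.0158 (+); new bracket [0.96875, 1.0078125]

1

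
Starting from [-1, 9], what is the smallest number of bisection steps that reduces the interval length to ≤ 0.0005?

Width after n steps is 10/2^n. Need 2^n ≥ 10/0.0005 = 20000.
2^14 = 16384 < 20000 ≤ 2^15 = 32768, so n = 15.

15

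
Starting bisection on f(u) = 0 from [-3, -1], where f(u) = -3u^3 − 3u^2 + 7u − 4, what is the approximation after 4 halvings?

f(-2) = -6 < 0, so the root lies in [-3, -2]
f(-2.5) = 6.625 > 0, so the root lies in [-2.5, -2]
f(-2.25) = -0.765625 < 0, so the root lies in [-2.5, -2.25]
f(-2.375) = 2.6426 > 0, so the root lies in [-2.375, -2.25]

-2.375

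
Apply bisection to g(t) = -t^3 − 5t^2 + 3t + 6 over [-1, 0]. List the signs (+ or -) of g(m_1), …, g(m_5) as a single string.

t = -0.5 gives g = 3.375, positive; keep [-1, -0.5]
t = -0.75 gives g = 1.359375, positive; keep [-1, -0.75]
t = -0.875 gives g = 0.216797, positive; keep [-1, -0.875]
t = -0.9375 gives g = -0.3831, negative; keep [-0.9375, -0.875]
t = -0.90625 gives g = -0.0809, negative; keep [-0.90625, -0.875]

+++--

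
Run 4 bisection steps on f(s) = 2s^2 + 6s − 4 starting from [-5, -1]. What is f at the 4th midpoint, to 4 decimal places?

1.6250

midpoint -3: f = -4 < 0 → [-5, -3]
midpoint -4: f = 4 > 0 → [-4, -3]
midpoint -3.5: f = -0.5 < 0 → [-4, -3.5]
midpoint -3.75: f = 1.625 > 0 → [-3.75, -3.5]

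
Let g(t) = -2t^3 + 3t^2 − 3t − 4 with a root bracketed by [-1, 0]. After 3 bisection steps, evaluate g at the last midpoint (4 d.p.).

-0.4648

g(-0.5) = -1.5 < 0, so the root lies in [-1, -0.5]
g(-0.75) = 0.78125 > 0, so the root lies in [-0.75, -0.5]
g(-0.625) = -0.464844 < 0, so the root lies in [-0.75, -0.625]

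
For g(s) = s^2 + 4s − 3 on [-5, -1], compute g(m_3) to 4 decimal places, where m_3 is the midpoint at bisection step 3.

-0.7500

g(-3) = -6 < 0, so the root lies in [-5, -3]
g(-4) = -3 < 0, so the root lies in [-5, -4]
g(-4.5) = -0.75 < 0, so the root lies in [-5, -4.5]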